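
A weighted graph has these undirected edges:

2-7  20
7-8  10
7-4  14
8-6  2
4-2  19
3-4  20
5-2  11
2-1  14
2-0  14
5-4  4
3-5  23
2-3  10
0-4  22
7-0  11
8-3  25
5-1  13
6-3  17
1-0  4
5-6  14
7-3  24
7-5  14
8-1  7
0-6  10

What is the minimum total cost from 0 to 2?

14

Compare a few routes:
0 → 2: 14 = 14
0 → 1 → 2: 4+14 = 18
0 → 7 → 2: 11+20 = 31
0 → 1 → 5 → 2: 4+13+11 = 28
Cheapest is 0 → 2 at 14.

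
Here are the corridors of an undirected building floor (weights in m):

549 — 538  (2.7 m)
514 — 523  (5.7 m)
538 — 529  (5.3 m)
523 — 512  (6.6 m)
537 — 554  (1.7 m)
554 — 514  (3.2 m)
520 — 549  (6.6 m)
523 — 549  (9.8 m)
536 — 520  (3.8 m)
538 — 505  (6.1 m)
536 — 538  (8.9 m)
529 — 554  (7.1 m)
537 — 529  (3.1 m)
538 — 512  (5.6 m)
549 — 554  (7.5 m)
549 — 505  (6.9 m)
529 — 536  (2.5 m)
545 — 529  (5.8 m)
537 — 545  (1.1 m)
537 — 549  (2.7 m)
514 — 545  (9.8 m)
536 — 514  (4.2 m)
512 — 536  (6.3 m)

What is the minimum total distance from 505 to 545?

Candidate routes:
505–538–529–537–545: 6.1+5.3+3.1+1.1 = 15.6
505–549–537–545: 6.9+2.7+1.1 = 10.7
505–538–549–537–545: 6.1+2.7+2.7+1.1 = 12.6
The minimum is 10.7 m via 505–549–537–545.

10.7 m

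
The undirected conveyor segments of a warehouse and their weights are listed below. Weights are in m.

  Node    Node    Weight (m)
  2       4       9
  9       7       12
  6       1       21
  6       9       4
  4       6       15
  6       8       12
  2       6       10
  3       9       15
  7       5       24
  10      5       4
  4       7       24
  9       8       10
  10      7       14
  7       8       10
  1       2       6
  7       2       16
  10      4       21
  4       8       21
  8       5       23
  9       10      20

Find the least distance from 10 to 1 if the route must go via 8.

52 m

Shortest 10→8: 10 → 7 → 8 = 24
Shortest 8→1: 8 → 6 → 2 → 1 = 28
Total via 8: 24 + 28 = 52 m.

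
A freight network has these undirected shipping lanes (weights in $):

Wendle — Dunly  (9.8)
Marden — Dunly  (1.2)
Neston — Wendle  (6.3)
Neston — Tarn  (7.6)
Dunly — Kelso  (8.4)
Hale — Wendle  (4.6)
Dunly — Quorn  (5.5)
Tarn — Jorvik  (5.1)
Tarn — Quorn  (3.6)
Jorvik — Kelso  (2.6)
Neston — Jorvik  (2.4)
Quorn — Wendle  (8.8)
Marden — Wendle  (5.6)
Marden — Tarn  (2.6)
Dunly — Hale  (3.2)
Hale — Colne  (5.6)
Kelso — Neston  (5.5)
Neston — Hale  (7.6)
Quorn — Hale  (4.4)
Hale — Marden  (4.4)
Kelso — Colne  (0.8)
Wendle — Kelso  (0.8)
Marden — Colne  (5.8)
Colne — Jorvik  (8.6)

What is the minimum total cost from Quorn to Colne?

$10

Settle nodes by increasing distance from Quorn:
Quorn: 0
Tarn: 3.6  (via Quorn)
Hale: 4.4  (via Quorn)
Dunly: 5.5  (via Quorn)
Marden: 6.2  (via Tarn)
Jorvik: 8.7  (via Tarn)
Wendle: 8.8  (via Quorn)
Kelso: 9.6  (via Wendle)
Colne: 10  (via Hale)
Shortest route: Quorn–Hale–Colne = $10.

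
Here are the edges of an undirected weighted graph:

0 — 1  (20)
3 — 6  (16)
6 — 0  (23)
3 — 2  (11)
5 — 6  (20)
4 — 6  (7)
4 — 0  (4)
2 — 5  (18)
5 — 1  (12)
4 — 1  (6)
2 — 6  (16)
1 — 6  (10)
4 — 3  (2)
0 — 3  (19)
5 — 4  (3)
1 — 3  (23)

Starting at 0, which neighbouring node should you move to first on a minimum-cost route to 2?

Enumerating some paths:
0 → 4 → 3 → 2: 4+2+11 = 17
0 → 4 → 5 → 2: 4+3+18 = 25
The minimum is 17 via 0 → 4 → 3 → 2.
So from 0 the first move is to 4.

4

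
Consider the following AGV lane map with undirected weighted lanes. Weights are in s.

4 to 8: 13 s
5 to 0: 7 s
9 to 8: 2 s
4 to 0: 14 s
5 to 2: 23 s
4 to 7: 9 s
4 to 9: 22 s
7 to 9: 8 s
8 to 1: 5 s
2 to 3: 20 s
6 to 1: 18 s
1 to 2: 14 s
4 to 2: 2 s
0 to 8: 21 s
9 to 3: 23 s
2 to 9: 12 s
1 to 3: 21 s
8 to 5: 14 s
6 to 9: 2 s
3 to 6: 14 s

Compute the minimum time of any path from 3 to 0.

36 s

Settle nodes by increasing distance from 3:
3: 0
6: 14  (via 3)
9: 16  (via 6)
8: 18  (via 9)
2: 20  (via 3)
1: 21  (via 3)
4: 22  (via 2)
7: 24  (via 9)
5: 32  (via 8)
0: 36  (via 4)
Shortest route: 3–2–4–0 = 36 s.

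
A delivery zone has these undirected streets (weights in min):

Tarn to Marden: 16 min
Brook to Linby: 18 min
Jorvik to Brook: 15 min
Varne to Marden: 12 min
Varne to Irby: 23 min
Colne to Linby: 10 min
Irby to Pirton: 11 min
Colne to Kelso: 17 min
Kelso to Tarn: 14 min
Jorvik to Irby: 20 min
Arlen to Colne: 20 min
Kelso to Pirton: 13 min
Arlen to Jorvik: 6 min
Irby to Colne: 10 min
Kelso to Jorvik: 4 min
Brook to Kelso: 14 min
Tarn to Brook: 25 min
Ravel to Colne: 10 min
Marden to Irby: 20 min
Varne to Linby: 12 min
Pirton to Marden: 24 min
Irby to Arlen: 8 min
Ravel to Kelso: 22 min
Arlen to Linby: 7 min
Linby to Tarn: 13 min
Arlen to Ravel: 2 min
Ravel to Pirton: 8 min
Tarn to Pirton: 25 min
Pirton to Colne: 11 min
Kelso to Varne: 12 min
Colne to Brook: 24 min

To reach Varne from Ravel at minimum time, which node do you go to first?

Arlen

Candidate routes:
Ravel - Arlen - Linby - Varne: 2+7+12 = 21
Ravel - Arlen - Jorvik - Kelso - Varne: 2+6+4+12 = 24
Ravel - Colne - Linby - Varne: 10+10+12 = 32
Ravel - Pirton - Kelso - Varne: 8+13+12 = 33
The minimum is 21 min via Ravel - Arlen - Linby - Varne.
So from Ravel the first move is to Arlen.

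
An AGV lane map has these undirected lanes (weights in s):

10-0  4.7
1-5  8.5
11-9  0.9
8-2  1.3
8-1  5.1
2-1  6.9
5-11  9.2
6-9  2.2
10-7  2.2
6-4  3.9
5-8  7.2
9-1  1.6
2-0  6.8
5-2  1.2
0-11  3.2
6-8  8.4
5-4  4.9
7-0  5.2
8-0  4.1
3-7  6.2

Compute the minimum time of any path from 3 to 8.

15.5 s

Compare a few routes:
3 → 7 → 10 → 0 → 2 → 8: 6.2+2.2+4.7+6.8+1.3 = 21.2
3 → 7 → 0 → 2 → 8: 6.2+5.2+6.8+1.3 = 19.5
3 → 7 → 0 → 8: 6.2+5.2+4.1 = 15.5
3 → 7 → 10 → 0 → 8: 6.2+2.2+4.7+4.1 = 17.2
Cheapest is 3 → 7 → 0 → 8 at 15.5 s.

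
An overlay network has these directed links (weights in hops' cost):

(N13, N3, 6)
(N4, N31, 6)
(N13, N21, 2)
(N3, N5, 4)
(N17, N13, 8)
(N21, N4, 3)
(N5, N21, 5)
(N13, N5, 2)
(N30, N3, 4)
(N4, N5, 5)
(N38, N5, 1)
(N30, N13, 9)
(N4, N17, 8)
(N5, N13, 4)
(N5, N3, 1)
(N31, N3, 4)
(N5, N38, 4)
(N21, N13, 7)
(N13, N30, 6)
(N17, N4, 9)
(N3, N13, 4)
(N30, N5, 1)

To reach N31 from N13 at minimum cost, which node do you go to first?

N21

Candidate routes:
N13–N5–N21–N4–N31: 2+5+3+6 = 16
N13–N21–N4–N31: 2+3+6 = 11
Cheapest is N13–N21–N4–N31 at 11 hops' cost.
So from N13 the first move is to N21.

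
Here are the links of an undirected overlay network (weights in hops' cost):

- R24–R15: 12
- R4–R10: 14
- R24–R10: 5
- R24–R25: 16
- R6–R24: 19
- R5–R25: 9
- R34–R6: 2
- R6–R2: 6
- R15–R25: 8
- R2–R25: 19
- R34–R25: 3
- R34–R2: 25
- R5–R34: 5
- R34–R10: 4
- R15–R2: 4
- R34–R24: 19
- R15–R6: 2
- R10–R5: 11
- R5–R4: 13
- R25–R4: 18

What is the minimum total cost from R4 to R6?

20 hops' cost

Shortest distances from R4:
R4: 0
R5: 13  (via R4)
R10: 14  (via R4)
R25: 18  (via R4)
R34: 18  (via R5)
R24: 19  (via R10)
R6: 20  (via R34)
Shortest route: R4 → R5 → R34 → R6 = 20 hops' cost.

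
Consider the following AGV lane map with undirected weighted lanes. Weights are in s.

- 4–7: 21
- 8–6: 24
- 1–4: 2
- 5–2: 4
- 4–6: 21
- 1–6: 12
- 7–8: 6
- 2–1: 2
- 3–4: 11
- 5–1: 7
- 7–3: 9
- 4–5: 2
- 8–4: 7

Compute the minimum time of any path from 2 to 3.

15 s

Running Dijkstra from 2:
2: 0
1: 2  (via 2)
4: 4  (via 1)
5: 4  (via 2)
8: 11  (via 4)
6: 14  (via 1)
3: 15  (via 4)
Shortest route: 2 → 1 → 4 → 3 = 15 s.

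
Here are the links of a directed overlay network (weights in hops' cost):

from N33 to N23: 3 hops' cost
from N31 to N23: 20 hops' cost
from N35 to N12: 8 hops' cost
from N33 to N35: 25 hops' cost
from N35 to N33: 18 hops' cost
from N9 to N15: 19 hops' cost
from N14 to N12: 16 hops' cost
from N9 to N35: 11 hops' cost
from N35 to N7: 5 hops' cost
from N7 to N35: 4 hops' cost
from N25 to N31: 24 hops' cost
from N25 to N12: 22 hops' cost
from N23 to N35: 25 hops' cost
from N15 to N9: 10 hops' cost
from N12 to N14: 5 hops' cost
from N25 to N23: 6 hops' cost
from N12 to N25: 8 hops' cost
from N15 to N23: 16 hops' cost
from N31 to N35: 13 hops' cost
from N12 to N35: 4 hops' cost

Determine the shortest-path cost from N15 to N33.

39 hops' cost

Running Dijkstra from N15:
N15: 0
N9: 10  (via N15)
N23: 16  (via N15)
N35: 21  (via N9)
N7: 26  (via N35)
N12: 29  (via N35)
N14: 34  (via N12)
N25: 37  (via N12)
N33: 39  (via N35)
Shortest route: N15 → N9 → N35 → N33 = 39 hops' cost.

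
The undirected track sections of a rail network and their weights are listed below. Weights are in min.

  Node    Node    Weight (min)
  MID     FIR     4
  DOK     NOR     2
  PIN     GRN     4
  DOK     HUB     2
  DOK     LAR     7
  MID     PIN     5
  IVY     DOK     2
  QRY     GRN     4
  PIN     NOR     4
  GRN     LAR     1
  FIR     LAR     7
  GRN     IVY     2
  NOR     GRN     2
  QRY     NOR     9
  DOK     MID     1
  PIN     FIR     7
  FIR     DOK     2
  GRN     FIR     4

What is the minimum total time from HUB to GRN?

6 min

Settle nodes by increasing distance from HUB:
HUB: 0
DOK: 2  (via HUB)
MID: 3  (via DOK)
NOR: 4  (via DOK)
FIR: 4  (via DOK)
IVY: 4  (via DOK)
GRN: 6  (via NOR)
Shortest route: HUB–DOK–NOR–GRN = 6 min.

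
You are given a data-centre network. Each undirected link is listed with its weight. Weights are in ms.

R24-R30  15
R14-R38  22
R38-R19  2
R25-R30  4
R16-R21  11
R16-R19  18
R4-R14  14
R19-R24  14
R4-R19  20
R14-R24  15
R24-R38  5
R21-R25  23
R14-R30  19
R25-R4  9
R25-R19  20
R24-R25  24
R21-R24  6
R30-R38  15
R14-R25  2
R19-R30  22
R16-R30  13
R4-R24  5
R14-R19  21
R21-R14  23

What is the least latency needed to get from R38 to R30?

Shortest distances from R38:
R38: 0
R19: 2  (via R38)
R24: 5  (via R38)
R4: 10  (via R24)
R21: 11  (via R24)
R30: 15  (via R38)
Shortest route: R38–R30 = 15 ms.

15 ms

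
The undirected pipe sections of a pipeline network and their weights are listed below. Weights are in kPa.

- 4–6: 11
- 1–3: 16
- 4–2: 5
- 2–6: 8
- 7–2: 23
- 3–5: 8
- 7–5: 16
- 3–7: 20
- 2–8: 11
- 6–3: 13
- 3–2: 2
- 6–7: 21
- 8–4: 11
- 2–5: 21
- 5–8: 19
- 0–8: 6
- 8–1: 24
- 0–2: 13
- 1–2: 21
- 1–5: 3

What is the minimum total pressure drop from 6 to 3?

Candidate routes:
6 - 2 - 3: 8+2 = 10
6 - 3: 13 = 13
The minimum is 10 kPa via 6 - 2 - 3.

10 kPa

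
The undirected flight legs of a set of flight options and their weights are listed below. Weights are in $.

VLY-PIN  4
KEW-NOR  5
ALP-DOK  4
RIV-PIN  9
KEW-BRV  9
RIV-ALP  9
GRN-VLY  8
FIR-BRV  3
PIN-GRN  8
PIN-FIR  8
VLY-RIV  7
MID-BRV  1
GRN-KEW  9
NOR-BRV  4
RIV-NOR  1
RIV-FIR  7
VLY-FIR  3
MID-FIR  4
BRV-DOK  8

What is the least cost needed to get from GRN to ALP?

Settle nodes by increasing distance from GRN:
GRN: 0
VLY: 8  (via GRN)
PIN: 8  (via GRN)
KEW: 9  (via GRN)
FIR: 11  (via VLY)
BRV: 14  (via FIR)
NOR: 14  (via KEW)
MID: 15  (via FIR)
RIV: 15  (via VLY)
DOK: 22  (via BRV)
ALP: 24  (via RIV)
Shortest route: GRN–VLY–RIV–ALP = $24.

$24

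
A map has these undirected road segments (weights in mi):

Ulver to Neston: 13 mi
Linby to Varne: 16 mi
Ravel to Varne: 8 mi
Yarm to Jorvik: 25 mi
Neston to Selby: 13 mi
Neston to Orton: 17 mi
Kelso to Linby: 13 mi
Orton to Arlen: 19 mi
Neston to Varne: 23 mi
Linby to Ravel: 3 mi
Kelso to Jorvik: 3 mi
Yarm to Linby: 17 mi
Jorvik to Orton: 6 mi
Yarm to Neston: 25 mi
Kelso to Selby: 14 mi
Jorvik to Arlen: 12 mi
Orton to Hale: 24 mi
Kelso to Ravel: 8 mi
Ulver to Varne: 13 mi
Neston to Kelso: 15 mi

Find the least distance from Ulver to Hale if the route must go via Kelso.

61 mi

Shortest Ulver→Kelso: Ulver → Neston → Kelso = 28
Shortest Kelso→Hale: Kelso → Jorvik → Orton → Hale = 33
Total via Kelso: 28 + 33 = 61 mi.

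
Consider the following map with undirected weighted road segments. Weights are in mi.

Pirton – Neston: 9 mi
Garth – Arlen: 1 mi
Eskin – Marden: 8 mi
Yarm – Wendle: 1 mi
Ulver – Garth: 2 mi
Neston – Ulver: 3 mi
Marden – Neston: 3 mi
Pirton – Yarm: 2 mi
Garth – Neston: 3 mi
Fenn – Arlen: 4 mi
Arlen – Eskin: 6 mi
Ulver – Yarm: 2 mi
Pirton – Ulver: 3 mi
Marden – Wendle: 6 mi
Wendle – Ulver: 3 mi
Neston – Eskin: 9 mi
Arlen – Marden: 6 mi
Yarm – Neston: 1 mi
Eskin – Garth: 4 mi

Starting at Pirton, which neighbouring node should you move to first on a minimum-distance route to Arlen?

Ulver

Enumerating some paths:
Pirton - Yarm - Neston - Garth - Arlen: 2+1+3+1 = 7
Pirton - Yarm - Wendle - Ulver - Garth - Arlen: 2+1+3+2+1 = 9
Pirton - Ulver - Garth - Arlen: 3+2+1 = 6
Pirton - Yarm - Ulver - Garth - Arlen: 2+2+2+1 = 7
The minimum is 6 mi via Pirton - Ulver - Garth - Arlen.
So from Pirton the first move is to Ulver.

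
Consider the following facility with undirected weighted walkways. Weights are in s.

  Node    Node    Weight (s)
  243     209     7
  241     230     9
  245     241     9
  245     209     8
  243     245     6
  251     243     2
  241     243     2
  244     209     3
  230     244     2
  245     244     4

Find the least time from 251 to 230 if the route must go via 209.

14 s

Best 251 to 209: 251–243–209 costing 9
Shortest 209→230: 209–244–230 = 5
Total via 209: 9 + 5 = 14 s.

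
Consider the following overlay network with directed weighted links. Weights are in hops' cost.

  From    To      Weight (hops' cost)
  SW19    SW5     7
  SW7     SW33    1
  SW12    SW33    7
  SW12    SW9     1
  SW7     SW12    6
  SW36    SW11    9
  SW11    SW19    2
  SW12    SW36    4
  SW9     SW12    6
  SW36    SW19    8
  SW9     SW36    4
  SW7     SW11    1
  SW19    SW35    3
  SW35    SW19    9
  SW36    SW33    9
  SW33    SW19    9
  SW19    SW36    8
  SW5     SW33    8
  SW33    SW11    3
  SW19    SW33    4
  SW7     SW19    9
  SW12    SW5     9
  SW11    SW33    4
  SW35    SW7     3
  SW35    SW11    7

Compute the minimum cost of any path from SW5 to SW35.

Settle nodes by increasing distance from SW5:
SW5: 0
SW33: 8  (via SW5)
SW11: 11  (via SW33)
SW19: 13  (via SW11)
SW35: 16  (via SW19)
Shortest route: SW5–SW33–SW11–SW19–SW35 = 16 hops' cost.

16 hops' cost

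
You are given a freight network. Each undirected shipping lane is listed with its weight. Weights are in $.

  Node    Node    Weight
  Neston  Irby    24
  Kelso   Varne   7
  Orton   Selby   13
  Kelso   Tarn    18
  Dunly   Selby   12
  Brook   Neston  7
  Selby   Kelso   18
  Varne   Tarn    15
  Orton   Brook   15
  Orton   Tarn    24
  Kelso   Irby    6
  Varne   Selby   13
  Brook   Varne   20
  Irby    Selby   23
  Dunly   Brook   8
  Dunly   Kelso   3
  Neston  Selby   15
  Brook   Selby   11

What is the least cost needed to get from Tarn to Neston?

$36

Compare a few routes:
Tarn → Kelso → Dunly → Brook → Neston: 18+3+8+7 = 36
Tarn → Varne → Kelso → Dunly → Brook → Neston: 15+7+3+8+7 = 40
Tarn → Varne → Selby → Neston: 15+13+15 = 43
Tarn → Varne → Brook → Neston: 15+20+7 = 42
Cheapest is Tarn → Kelso → Dunly → Brook → Neston at $36.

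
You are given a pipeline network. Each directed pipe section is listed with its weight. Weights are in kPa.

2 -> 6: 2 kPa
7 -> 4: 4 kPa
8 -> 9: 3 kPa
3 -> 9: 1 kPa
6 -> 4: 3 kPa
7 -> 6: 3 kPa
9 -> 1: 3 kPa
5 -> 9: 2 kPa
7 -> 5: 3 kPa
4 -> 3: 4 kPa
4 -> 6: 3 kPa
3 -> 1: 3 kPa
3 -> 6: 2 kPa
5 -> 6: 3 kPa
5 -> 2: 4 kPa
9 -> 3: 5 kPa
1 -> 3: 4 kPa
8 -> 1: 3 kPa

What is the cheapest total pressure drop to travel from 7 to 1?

Compare a few routes:
7 → 4 → 3 → 1: 4+4+3 = 11
7 → 5 → 9 → 1: 3+2+3 = 8
The minimum is 8 kPa via 7 → 5 → 9 → 1.

8 kPa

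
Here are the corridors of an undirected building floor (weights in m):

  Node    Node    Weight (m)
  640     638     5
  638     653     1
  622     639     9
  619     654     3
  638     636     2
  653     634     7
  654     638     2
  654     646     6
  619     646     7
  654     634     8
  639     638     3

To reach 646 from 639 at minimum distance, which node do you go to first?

Candidate routes:
639 → 638 → 654 → 646: 3+2+6 = 11
639 → 638 → 653 → 634 → 654 → 646: 3+1+7+8+6 = 25
639 → 638 → 654 → 619 → 646: 3+2+3+7 = 15
Cheapest is 639 → 638 → 654 → 646 at 11 m.
So from 639 the first move is to 638.

638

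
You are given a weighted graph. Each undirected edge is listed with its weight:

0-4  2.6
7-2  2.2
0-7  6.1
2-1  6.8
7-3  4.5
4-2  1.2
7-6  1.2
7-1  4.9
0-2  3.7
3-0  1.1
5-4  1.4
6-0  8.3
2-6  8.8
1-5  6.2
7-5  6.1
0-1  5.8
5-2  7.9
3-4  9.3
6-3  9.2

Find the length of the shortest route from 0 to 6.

6.8

Running Dijkstra from 0:
0: 0
3: 1.1  (via 0)
4: 2.6  (via 0)
2: 3.7  (via 0)
5: 4  (via 4)
7: 5.6  (via 3)
1: 5.8  (via 0)
6: 6.8  (via 7)
Shortest route: 0–3–7–6 = 6.8.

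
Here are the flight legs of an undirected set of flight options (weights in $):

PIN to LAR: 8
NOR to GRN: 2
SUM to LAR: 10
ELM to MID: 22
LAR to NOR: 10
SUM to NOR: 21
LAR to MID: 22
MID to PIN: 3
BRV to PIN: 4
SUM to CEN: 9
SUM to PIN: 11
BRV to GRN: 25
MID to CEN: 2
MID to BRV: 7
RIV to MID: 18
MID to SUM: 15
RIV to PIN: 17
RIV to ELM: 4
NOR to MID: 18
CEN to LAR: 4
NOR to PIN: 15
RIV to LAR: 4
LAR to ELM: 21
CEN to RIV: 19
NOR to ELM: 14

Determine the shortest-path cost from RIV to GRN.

Settle nodes by increasing distance from RIV:
RIV: 0
LAR: 4  (via RIV)
ELM: 4  (via RIV)
CEN: 8  (via LAR)
MID: 10  (via CEN)
PIN: 12  (via LAR)
NOR: 14  (via LAR)
SUM: 14  (via LAR)
BRV: 16  (via PIN)
GRN: 16  (via NOR)
Shortest route: RIV–LAR–NOR–GRN = $16.

$16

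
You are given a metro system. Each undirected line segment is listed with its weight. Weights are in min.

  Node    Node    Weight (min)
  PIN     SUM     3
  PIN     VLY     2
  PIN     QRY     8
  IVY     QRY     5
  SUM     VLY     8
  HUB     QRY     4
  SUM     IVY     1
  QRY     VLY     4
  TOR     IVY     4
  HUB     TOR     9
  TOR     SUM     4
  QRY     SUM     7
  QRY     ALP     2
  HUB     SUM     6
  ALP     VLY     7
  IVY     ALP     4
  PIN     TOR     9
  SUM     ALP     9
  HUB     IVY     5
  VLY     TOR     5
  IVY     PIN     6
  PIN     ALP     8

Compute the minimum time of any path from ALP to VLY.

6 min

Compare a few routes:
ALP → VLY: 7 = 7
ALP → QRY → VLY: 2+4 = 6
The minimum is 6 min via ALP → QRY → VLY.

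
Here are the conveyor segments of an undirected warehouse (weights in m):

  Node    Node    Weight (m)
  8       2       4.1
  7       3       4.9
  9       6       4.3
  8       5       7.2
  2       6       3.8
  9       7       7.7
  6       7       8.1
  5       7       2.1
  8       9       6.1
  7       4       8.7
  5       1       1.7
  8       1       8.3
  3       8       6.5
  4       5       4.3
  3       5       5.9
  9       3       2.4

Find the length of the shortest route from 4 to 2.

Enumerating some paths:
4 → 5 → 7 → 6 → 2: 4.3+2.1+8.1+3.8 = 18.3
4 → 5 → 8 → 2: 4.3+7.2+4.1 = 15.6
Cheapest is 4 → 5 → 8 → 2 at 15.6 m.

15.6 m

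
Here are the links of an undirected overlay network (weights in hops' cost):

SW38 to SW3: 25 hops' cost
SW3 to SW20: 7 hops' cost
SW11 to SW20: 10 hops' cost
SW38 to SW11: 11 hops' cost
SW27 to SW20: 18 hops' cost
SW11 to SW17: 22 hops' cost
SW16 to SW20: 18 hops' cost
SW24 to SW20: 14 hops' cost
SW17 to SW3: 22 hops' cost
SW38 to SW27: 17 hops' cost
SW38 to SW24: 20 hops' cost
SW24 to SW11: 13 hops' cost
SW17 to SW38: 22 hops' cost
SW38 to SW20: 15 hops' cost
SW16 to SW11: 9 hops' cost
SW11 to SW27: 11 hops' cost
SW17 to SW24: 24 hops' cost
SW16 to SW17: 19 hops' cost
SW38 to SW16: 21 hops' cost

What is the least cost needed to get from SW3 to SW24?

21 hops' cost

Enumerating some paths:
SW3–SW20–SW11–SW24: 7+10+13 = 30
SW3–SW20–SW24: 7+14 = 21
Cheapest is SW3–SW20–SW24 at 21 hops' cost.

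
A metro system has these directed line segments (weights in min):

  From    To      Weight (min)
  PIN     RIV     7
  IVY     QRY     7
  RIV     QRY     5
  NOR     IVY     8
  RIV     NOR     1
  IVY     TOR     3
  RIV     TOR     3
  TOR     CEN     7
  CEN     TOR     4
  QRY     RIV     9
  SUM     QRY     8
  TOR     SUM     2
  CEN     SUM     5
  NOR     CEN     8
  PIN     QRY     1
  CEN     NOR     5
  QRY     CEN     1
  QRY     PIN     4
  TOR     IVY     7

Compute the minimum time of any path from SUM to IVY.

20 min

Running Dijkstra from SUM:
SUM: 0
QRY: 8  (via SUM)
CEN: 9  (via QRY)
PIN: 12  (via QRY)
TOR: 13  (via CEN)
NOR: 14  (via CEN)
RIV: 17  (via QRY)
IVY: 20  (via TOR)
Shortest route: SUM → QRY → CEN → TOR → IVY = 20 min.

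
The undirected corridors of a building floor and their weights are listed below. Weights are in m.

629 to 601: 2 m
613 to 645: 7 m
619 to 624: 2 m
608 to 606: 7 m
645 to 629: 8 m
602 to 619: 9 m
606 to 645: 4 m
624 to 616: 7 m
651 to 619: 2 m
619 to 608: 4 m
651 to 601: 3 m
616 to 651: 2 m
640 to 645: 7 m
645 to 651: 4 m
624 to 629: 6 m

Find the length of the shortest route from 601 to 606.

11 m

Compare a few routes:
601 → 651 → 645 → 606: 3+4+4 = 11
601 → 629 → 645 → 606: 2+8+4 = 14
601 → 651 → 619 → 608 → 606: 3+2+4+7 = 16
Cheapest is 601 → 651 → 645 → 606 at 11 m.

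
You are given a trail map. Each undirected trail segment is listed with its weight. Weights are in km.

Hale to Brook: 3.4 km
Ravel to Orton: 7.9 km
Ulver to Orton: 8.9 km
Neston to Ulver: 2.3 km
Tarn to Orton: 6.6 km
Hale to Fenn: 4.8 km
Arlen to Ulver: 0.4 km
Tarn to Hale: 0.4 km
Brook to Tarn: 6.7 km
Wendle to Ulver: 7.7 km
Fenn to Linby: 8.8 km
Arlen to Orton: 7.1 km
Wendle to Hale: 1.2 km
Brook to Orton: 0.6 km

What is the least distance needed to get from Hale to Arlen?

Enumerating some paths:
Hale - Brook - Orton - Arlen: 3.4+0.6+7.1 = 11.1
Hale - Wendle - Ulver - Arlen: 1.2+7.7+0.4 = 9.3
The minimum is 9.3 km via Hale - Wendle - Ulver - Arlen.

9.3 km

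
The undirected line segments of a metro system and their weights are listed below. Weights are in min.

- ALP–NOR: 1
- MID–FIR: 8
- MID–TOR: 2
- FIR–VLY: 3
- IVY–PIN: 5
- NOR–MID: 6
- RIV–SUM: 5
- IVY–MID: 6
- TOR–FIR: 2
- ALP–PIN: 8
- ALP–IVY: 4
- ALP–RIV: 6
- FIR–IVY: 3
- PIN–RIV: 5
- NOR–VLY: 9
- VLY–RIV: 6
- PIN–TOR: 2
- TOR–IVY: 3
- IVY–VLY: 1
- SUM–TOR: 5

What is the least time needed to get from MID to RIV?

Settle nodes by increasing distance from MID:
MID: 0
TOR: 2  (via MID)
PIN: 4  (via TOR)
FIR: 4  (via TOR)
IVY: 5  (via TOR)
VLY: 6  (via IVY)
NOR: 6  (via MID)
SUM: 7  (via TOR)
ALP: 7  (via NOR)
RIV: 9  (via PIN)
Shortest route: MID–TOR–PIN–RIV = 9 min.

9 min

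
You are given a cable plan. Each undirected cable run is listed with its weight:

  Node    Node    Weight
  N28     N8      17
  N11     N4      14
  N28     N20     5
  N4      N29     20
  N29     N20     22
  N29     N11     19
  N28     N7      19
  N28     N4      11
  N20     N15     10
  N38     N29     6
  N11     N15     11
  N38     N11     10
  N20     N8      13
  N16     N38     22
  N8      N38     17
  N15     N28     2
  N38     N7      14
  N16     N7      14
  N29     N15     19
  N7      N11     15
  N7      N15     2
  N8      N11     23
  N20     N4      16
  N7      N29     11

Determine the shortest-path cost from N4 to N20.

16

Enumerating some paths:
N4–N20: 16 = 16
N4–N28–N15–N20: 11+2+10 = 23
Cheapest is N4–N20 at 16.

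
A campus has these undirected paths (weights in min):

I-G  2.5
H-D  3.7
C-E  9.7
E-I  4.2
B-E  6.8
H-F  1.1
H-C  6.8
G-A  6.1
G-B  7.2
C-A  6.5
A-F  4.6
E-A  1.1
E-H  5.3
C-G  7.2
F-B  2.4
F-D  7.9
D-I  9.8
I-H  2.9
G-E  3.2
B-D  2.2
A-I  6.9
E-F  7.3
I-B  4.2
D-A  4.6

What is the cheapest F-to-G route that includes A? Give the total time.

8.9 min

Best F to A: F–A costing 4.6
Shortest A→G: A–E–G = 4.3
Total via A: 4.6 + 4.3 = 8.9 min.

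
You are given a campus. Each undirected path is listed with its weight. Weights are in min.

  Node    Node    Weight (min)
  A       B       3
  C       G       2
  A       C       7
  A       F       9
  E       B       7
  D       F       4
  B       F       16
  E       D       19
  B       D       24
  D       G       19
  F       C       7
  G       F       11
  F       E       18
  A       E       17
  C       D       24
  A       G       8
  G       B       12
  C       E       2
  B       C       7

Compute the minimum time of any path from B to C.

Compare a few routes:
B - C: 7 = 7
B - E - C: 7+2 = 9
Cheapest is B - C at 7 min.

7 min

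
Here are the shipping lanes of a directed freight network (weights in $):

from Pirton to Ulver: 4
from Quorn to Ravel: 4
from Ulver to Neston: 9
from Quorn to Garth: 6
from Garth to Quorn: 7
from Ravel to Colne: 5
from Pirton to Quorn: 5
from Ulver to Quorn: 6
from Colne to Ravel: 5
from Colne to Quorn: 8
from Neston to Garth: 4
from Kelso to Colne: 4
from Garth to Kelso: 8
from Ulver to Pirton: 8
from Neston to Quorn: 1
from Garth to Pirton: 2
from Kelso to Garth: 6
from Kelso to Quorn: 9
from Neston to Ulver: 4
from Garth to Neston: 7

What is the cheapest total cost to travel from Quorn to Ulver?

Compare a few routes:
Quorn–Garth–Pirton–Ulver: 6+2+4 = 12
Quorn–Garth–Neston–Ulver: 6+7+4 = 17
The minimum is $12 via Quorn–Garth–Pirton–Ulver.

$12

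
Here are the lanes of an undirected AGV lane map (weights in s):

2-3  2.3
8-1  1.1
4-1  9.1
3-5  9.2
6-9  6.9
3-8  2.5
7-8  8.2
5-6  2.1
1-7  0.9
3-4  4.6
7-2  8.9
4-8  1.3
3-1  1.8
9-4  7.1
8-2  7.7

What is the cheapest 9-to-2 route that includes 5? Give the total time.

20.5 s

Best 9 to 5: 9–6–5 costing 9
Best 5 to 2: 5–3–2 costing 11.5
Total via 5: 9 + 11.5 = 20.5 s.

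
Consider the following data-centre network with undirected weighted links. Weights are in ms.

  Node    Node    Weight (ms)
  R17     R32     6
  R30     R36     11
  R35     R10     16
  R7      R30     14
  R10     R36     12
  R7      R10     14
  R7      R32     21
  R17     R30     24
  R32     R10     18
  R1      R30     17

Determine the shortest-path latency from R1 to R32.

Enumerating some paths:
R1 → R30 → R7 → R32: 17+14+21 = 52
R1 → R30 → R17 → R32: 17+24+6 = 47
The minimum is 47 ms via R1 → R30 → R17 → R32.

47 ms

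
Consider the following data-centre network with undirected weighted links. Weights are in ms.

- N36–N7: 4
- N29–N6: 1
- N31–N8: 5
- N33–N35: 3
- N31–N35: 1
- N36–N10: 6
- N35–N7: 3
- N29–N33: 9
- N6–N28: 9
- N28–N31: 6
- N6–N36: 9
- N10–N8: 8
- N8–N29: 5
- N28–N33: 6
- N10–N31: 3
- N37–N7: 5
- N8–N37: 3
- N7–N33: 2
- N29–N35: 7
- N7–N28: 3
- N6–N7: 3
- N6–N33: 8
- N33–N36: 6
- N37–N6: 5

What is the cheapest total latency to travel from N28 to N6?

6 ms

Settle nodes by increasing distance from N28:
N28: 0
N7: 3  (via N28)
N33: 5  (via N7)
N31: 6  (via N28)
N6: 6  (via N7)
Shortest route: N28 → N7 → N6 = 6 ms.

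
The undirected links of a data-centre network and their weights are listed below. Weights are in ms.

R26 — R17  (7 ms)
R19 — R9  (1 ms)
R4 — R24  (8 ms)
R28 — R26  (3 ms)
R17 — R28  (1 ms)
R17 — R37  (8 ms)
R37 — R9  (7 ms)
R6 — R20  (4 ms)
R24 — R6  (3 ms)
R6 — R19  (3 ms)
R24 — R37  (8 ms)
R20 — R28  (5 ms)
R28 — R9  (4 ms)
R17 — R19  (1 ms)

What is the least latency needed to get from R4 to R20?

Enumerating some paths:
R4 - R24 - R6 - R19 - R17 - R28 - R20: 8+3+3+1+1+5 = 21
R4 - R24 - R6 - R20: 8+3+4 = 15
Cheapest is R4 - R24 - R6 - R20 at 15 ms.

15 ms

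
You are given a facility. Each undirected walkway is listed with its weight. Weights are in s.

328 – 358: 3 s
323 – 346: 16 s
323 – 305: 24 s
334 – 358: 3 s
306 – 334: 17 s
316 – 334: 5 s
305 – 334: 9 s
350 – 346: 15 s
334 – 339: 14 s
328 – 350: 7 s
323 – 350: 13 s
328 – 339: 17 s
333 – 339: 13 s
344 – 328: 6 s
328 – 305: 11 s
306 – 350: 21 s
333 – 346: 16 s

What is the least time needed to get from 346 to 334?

28 s

Enumerating some paths:
346 - 350 - 328 - 358 - 334: 15+7+3+3 = 28
346 - 350 - 328 - 305 - 334: 15+7+11+9 = 42
346 - 333 - 339 - 334: 16+13+14 = 43
346 - 323 - 350 - 328 - 358 - 334: 16+13+7+3+3 = 42
The minimum is 28 s via 346 - 350 - 328 - 358 - 334.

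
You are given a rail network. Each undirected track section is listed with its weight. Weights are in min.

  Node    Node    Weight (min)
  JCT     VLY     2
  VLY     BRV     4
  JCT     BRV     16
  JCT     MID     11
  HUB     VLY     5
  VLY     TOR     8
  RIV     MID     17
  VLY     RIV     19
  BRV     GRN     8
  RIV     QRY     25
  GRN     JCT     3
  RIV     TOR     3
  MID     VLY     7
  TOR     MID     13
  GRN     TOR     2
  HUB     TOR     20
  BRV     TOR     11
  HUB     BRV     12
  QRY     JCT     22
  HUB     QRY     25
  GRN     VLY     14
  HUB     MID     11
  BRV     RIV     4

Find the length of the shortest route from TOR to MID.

13 min

Shortest distances from TOR:
TOR: 0
GRN: 2  (via TOR)
RIV: 3  (via TOR)
JCT: 5  (via GRN)
BRV: 7  (via RIV)
VLY: 7  (via JCT)
HUB: 12  (via VLY)
MID: 13  (via TOR)
Shortest route: TOR–MID = 13 min.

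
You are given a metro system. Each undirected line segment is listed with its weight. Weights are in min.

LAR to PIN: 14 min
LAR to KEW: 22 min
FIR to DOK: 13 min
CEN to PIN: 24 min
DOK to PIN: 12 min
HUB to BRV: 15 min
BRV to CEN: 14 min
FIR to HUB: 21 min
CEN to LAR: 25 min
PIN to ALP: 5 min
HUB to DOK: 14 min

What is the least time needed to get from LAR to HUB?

Settle nodes by increasing distance from LAR:
LAR: 0
PIN: 14  (via LAR)
ALP: 19  (via PIN)
KEW: 22  (via LAR)
CEN: 25  (via LAR)
DOK: 26  (via PIN)
FIR: 39  (via DOK)
BRV: 39  (via CEN)
HUB: 40  (via DOK)
Shortest route: LAR–PIN–DOK–HUB = 40 min.

40 min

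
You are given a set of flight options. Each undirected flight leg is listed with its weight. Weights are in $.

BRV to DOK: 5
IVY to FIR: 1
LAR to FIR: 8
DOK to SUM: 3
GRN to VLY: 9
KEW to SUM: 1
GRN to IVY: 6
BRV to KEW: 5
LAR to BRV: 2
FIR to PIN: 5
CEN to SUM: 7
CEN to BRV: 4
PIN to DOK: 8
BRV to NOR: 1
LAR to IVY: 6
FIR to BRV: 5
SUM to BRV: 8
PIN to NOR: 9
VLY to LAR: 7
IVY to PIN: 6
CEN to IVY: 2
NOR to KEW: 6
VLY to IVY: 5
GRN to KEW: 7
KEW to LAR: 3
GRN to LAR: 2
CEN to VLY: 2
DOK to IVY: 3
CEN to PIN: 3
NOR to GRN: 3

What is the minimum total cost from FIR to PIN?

$5

Settle nodes by increasing distance from FIR:
FIR: 0
IVY: 1  (via FIR)
CEN: 3  (via IVY)
DOK: 4  (via IVY)
PIN: 5  (via FIR)
Shortest route: FIR–PIN = $5.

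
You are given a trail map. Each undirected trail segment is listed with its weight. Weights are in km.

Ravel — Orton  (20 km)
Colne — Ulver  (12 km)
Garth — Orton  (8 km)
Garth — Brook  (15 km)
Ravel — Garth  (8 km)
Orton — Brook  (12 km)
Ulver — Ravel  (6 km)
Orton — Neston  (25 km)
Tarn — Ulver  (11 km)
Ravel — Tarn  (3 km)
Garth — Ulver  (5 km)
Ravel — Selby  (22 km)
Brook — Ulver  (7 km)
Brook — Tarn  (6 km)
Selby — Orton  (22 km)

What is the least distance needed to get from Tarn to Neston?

Shortest distances from Tarn:
Tarn: 0
Ravel: 3  (via Tarn)
Brook: 6  (via Tarn)
Ulver: 9  (via Ravel)
Garth: 11  (via Ravel)
Orton: 18  (via Brook)
Colne: 21  (via Ulver)
Selby: 25  (via Ravel)
Neston: 43  (via Orton)
Shortest route: Tarn–Brook–Orton–Neston = 43 km.

43 km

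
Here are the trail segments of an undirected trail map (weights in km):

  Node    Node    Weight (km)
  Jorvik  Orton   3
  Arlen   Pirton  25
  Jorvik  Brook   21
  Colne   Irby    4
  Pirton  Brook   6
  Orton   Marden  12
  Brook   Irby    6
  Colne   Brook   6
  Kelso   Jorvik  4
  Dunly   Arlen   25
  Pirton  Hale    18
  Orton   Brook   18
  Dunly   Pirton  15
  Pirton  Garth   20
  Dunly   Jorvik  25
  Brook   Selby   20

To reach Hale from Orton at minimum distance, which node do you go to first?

Candidate routes:
Orton–Brook–Pirton–Hale: 18+6+18 = 42
Orton–Jorvik–Brook–Pirton–Hale: 3+21+6+18 = 48
The minimum is 42 km via Orton–Brook–Pirton–Hale.
So from Orton the first move is to Brook.

Brook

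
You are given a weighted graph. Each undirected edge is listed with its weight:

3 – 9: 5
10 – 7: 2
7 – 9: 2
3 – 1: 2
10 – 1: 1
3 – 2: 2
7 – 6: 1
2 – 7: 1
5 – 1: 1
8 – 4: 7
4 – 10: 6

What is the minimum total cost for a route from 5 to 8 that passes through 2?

21

Shortest 5→2: 5–1–3–2 = 5
Shortest 2→8: 2–7–10–4–8 = 16
Total via 2: 5 + 16 = 21.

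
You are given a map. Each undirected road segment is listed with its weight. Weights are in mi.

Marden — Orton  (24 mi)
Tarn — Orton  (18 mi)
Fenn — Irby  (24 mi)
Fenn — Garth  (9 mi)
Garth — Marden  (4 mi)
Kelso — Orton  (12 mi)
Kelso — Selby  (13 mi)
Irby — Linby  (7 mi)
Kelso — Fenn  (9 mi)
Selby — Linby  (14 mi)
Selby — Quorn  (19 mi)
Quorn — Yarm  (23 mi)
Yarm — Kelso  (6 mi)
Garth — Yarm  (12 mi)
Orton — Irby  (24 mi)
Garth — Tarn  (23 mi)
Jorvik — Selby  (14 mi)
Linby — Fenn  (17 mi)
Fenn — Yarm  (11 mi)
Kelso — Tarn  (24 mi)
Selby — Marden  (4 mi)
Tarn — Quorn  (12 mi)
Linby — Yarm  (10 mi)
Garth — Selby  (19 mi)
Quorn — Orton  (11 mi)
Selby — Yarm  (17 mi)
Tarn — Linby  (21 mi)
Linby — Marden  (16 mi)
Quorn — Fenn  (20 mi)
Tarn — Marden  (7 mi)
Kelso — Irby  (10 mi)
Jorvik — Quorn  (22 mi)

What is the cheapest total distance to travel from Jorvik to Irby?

Running Dijkstra from Jorvik:
Jorvik: 0
Selby: 14  (via Jorvik)
Marden: 18  (via Selby)
Garth: 22  (via Marden)
Quorn: 22  (via Jorvik)
Tarn: 25  (via Marden)
Kelso: 27  (via Selby)
Linby: 28  (via Selby)
Fenn: 31  (via Garth)
Yarm: 31  (via Selby)
Orton: 33  (via Quorn)
Irby: 35  (via Linby)
Shortest route: Jorvik–Selby–Linby–Irby = 35 mi.

35 mi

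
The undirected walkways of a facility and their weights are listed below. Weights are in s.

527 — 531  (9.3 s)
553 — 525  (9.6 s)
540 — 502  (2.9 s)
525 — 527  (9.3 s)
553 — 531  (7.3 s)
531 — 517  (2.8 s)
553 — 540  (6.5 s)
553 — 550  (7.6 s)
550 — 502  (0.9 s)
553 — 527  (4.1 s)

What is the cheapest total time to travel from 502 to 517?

18.6 s

Running Dijkstra from 502:
502: 0
550: 0.9  (via 502)
540: 2.9  (via 502)
553: 8.5  (via 550)
527: 12.6  (via 553)
531: 15.8  (via 553)
525: 18.1  (via 553)
517: 18.6  (via 531)
Shortest route: 502 → 550 → 553 → 531 → 517 = 18.6 s.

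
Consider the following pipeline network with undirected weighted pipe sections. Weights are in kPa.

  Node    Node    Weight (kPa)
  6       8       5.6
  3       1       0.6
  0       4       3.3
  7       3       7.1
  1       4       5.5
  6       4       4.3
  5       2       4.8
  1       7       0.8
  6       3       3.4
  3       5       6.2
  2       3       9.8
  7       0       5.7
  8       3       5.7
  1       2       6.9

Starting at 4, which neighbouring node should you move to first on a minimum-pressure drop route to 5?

1

Candidate routes:
4 - 1 - 3 - 5: 5.5+0.6+6.2 = 12.3
4 - 6 - 3 - 5: 4.3+3.4+6.2 = 13.9
Cheapest is 4 - 1 - 3 - 5 at 12.3 kPa.
So from 4 the first move is to 1.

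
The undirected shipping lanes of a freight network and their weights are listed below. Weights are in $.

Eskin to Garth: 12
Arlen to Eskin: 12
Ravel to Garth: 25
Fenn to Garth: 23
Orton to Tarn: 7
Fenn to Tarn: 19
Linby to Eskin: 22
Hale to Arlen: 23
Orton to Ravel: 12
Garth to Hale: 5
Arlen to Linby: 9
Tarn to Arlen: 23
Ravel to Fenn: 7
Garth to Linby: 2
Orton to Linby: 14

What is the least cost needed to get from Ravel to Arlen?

Candidate routes:
Ravel - Orton - Linby - Arlen: 12+14+9 = 35
Ravel - Garth - Linby - Arlen: 25+2+9 = 36
Cheapest is Ravel - Orton - Linby - Arlen at $35.

$35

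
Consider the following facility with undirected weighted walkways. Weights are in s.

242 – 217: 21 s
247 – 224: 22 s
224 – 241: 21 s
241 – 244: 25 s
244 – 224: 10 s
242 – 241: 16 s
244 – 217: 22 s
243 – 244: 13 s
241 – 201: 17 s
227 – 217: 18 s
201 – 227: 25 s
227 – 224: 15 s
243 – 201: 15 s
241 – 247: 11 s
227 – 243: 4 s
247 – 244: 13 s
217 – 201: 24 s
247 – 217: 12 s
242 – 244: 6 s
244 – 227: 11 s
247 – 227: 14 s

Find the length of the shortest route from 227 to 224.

15 s

Shortest distances from 227:
227: 0
243: 4  (via 227)
244: 11  (via 227)
247: 14  (via 227)
224: 15  (via 227)
Shortest route: 227 → 224 = 15 s.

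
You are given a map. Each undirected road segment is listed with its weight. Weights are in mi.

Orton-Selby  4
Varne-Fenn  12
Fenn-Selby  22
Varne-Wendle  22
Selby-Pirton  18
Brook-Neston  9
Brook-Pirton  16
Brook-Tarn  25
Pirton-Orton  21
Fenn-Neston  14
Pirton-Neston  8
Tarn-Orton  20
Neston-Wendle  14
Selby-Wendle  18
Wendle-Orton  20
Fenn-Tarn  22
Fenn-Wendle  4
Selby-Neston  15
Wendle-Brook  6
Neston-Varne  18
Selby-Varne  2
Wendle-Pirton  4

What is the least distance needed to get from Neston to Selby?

Running Dijkstra from Neston:
Neston: 0
Pirton: 8  (via Neston)
Brook: 9  (via Neston)
Wendle: 12  (via Pirton)
Fenn: 14  (via Neston)
Selby: 15  (via Neston)
Shortest route: Neston → Selby = 15 mi.

15 mi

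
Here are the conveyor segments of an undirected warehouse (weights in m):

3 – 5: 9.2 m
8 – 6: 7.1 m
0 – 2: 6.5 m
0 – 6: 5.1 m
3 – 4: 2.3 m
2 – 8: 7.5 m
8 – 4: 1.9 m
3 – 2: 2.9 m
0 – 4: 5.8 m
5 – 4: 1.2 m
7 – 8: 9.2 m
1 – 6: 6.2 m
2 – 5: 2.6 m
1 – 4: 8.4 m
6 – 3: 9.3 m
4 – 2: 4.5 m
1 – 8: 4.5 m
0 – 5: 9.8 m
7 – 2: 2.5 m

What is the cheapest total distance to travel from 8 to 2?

5.7 m

Compare a few routes:
8 - 2: 7.5 = 7.5
8 - 4 - 2: 1.9+4.5 = 6.4
8 - 4 - 5 - 2: 1.9+1.2+2.6 = 5.7
8 - 4 - 3 - 2: 1.9+2.3+2.9 = 7.1
The minimum is 5.7 m via 8 - 4 - 5 - 2.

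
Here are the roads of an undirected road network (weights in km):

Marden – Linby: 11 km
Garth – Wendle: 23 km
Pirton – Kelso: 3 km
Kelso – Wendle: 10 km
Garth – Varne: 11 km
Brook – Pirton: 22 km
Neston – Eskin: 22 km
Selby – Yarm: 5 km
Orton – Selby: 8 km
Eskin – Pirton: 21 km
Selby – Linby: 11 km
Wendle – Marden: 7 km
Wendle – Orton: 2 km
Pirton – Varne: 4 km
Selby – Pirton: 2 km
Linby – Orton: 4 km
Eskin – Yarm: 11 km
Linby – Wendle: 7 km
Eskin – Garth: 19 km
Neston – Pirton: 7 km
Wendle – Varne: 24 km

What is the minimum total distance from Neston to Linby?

20 km

Running Dijkstra from Neston:
Neston: 0
Pirton: 7  (via Neston)
Selby: 9  (via Pirton)
Kelso: 10  (via Pirton)
Varne: 11  (via Pirton)
Yarm: 14  (via Selby)
Orton: 17  (via Selby)
Wendle: 19  (via Orton)
Linby: 20  (via Selby)
Shortest route: Neston → Pirton → Selby → Linby = 20 km.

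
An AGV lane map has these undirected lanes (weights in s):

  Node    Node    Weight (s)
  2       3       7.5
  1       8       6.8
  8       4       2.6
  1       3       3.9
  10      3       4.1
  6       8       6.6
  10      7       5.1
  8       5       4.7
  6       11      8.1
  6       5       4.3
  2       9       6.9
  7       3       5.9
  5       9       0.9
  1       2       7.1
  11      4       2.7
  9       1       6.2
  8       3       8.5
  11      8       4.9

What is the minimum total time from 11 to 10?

17.5 s

Compare a few routes:
11–4–8–3–10: 2.7+2.6+8.5+4.1 = 17.9
11–8–1–3–10: 4.9+6.8+3.9+4.1 = 19.7
11–8–3–10: 4.9+8.5+4.1 = 17.5
Cheapest is 11–8–3–10 at 17.5 s.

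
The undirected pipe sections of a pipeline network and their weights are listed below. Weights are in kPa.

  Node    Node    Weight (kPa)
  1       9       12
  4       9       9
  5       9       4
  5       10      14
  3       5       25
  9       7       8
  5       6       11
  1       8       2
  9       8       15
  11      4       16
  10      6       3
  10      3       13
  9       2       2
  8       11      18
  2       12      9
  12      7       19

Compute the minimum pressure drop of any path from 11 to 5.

29 kPa

Enumerating some paths:
11–4–9–5: 16+9+4 = 29
11–8–1–9–5: 18+2+12+4 = 36
11–8–9–5: 18+15+4 = 37
The minimum is 29 kPa via 11–4–9–5.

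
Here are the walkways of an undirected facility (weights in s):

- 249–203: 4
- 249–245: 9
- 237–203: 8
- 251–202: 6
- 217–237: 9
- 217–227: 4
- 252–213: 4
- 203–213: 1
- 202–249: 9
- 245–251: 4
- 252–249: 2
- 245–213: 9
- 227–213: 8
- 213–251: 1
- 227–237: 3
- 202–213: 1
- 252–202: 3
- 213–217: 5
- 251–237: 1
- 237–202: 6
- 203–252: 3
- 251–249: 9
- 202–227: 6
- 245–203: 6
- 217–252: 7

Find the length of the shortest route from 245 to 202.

6 s

Running Dijkstra from 245:
245: 0
251: 4  (via 245)
213: 5  (via 251)
237: 5  (via 251)
203: 6  (via 245)
202: 6  (via 213)
Shortest route: 245–251–213–202 = 6 s.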